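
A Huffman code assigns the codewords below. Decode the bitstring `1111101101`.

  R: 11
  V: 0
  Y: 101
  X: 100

RRYY

Read left to right; each codeword is recognised as soon as it completes (prefix code):
  11→R | 11→R | 101→Y | 101→Y
Decoded message: RRYY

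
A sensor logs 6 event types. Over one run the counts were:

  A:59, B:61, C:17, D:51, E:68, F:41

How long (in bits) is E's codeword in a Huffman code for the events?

2

Huffman merges, smallest pair first:
combine C(17), F(41) → 58
combine D(51), 58 → 109
combine A(59), B(61) → 120
combine E(68), 109 → 177
combine 120, 177 → 297
E sits 2 levels below the root, so its codeword is 2 bits.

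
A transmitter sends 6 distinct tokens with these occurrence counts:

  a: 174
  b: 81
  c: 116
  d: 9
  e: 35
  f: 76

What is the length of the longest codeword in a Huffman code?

Merge the two lowest-weight nodes at each step:
d(9) + e(35) → 44
44 + f(76) → 120
b(81) + c(116) → 197
120 + a(174) → 294
197 + 294 → 491
The rarest symbols sit at the bottom; the longest codeword is 4 bits.

4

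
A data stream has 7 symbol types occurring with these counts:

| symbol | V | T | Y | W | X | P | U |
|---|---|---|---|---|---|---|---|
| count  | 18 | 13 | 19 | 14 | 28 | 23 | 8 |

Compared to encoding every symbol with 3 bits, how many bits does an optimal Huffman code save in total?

Fixed-length: 3 bits × 123 symbols = 369 bits.
Huffman merges:
merge U(8) and T(13): 21
merge W(14) and V(18): 32
merge Y(19) and 21: 40
merge P(23) and X(28): 51
merge 32 and 40: 72
merge 51 and 72: 123
Huffman total = 21 + 32 + 40 + 51 + 72 + 123 = 339 bits.
Saving = 369 − 339 = 30 bits.

30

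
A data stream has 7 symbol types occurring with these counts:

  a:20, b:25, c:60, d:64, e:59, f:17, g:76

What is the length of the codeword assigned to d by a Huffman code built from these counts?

Repeatedly merge the two smallest:
merge f(17) and a(20): 37
merge b(25) and 37: 62
merge e(59) and c(60): 119
merge 62 and d(64): 126
merge g(76) and 119: 195
merge 126 and 195: 321
d sits 2 levels below the root, so its codeword is 2 bits.

2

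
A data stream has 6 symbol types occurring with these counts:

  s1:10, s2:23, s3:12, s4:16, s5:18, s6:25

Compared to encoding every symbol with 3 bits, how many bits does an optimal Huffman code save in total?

Fixed-length: 3 bits × 104 symbols = 312 bits.
Huffman merges:
combine s1(10), s3(12) → 22
combine s4(16), s5(18) → 34
combine 22, s2(23) → 45
combine s6(25), 34 → 59
combine 45, 59 → 104
Huffman total = 22 + 34 + 45 + 59 + 104 = 264 bits.
Saving = 312 − 264 = 48 bits.

48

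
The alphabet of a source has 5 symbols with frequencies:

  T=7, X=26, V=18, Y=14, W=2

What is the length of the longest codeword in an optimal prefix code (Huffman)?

Merge the two lowest-weight nodes at each step:
W(2) + T(7) → 9
9 + Y(14) → 23
V(18) + 23 → 41
X(26) + 41 → 67
The first pair merged (W, T) ends up deepest, at depth 4.

4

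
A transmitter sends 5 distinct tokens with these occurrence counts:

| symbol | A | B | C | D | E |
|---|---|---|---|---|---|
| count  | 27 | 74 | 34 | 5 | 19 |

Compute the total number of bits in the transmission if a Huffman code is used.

Greedily combine the two least-frequent nodes:
combine D(5), E(19) → 24
combine 24, A(27) → 51
combine C(34), 51 → 85
combine B(74), 85 → 159
The encoded length is the sum of every internal node's weight: 24 + 51 + 85 + 159 = 319 bits.

319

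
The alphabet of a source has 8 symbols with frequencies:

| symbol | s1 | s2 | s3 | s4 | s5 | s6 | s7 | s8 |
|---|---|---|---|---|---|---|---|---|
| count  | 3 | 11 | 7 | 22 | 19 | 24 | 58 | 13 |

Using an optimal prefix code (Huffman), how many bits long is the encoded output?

Greedily combine the two least-frequent nodes:
combine s1(3), s3(7) → 10
combine 10, s2(11) → 21
combine s8(13), s5(19) → 32
combine 21, s4(22) → 43
combine s6(24), 32 → 56
combine 43, 56 → 99
combine s7(58), 99 → 157
The encoded length is the sum of every internal node's weight: 10 + 21 + 32 + 43 + 56 + 99 + 157 = 418 bits.

418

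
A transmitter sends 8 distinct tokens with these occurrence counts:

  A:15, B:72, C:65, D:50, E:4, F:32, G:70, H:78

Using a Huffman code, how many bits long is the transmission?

1078

Greedily combine the two least-frequent nodes:
combine E(4), A(15) → 19
combine 19, F(32) → 51
combine D(50), 51 → 101
combine C(65), G(70) → 135
combine B(72), H(78) → 150
combine 101, 135 → 236
combine 150, 236 → 386
Each symbol's bit-cost is frequency × depth; summing gives 1078 bits (equivalently 19 + 51 + 101 + 135 + 150 + 236 + 386).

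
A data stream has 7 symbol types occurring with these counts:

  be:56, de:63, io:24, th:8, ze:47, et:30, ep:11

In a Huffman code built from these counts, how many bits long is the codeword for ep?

Build the tree from the bottom:
merge th(8) and ep(11): 19
merge 19 and io(24): 43
merge et(30) and 43: 73
merge ze(47) and be(56): 103
merge de(63) and 73: 136
merge 103 and 136: 239
ep's leaf is at depth 5, giving a 5-bit codeword.

5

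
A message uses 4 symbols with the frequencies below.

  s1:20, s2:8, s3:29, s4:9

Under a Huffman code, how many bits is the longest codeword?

3

Merge the two lowest-weight nodes at each step:
combine s2(8), s4(9) → 17
combine 17, s1(20) → 37
combine s3(29), 37 → 66
Maximum depth reached is 3.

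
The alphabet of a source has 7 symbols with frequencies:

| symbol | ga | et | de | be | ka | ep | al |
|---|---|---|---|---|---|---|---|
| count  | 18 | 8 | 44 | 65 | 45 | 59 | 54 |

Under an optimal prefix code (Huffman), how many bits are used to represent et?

Repeatedly merge the two smallest:
merge et(8) and ga(18): 26
merge 26 and de(44): 70
merge ka(45) and al(54): 99
merge ep(59) and be(65): 124
merge 70 and 99: 169
merge 124 and 169: 293
et's leaf is at depth 4, giving a 4-bit codeword.

4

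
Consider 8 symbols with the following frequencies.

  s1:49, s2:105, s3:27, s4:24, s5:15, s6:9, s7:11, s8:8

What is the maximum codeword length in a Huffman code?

5

Merge the two lowest-weight nodes at each step:
merge s8(8) and s6(9): 17
merge s7(11) and s5(15): 26
merge 17 and s4(24): 41
merge 26 and s3(27): 53
merge 41 and s1(49): 90
merge 53 and 90: 143
merge s2(105) and 143: 248
Maximum depth reached is 5.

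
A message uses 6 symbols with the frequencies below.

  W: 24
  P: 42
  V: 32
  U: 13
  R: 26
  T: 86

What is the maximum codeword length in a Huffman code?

Merge the two lowest-weight nodes at each step:
U(13) + W(24) → 37
R(26) + V(32) → 58
37 + P(42) → 79
58 + 79 → 137
T(86) + 137 → 223
The first pair merged (U, W) ends up deepest, at depth 4.

4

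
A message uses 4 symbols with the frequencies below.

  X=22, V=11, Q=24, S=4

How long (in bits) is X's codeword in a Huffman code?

Huffman merges, smallest pair first:
merge S(4) and V(11): 15
merge 15 and X(22): 37
merge Q(24) and 37: 61
The subtree containing X is merged 2 times, so code length = 2.

2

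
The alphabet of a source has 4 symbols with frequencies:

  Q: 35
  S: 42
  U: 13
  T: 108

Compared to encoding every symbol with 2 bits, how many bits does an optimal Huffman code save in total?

60

Fixed-length: 2 bits × 198 symbols = 396 bits.
Huffman merges:
U(13) + Q(35) → 48
S(42) + 48 → 90
90 + T(108) → 198
Huffman total = 48 + 90 + 198 = 336 bits.
Saving = 396 − 336 = 60 bits.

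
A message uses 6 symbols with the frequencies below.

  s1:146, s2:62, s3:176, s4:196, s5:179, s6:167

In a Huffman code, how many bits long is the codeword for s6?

Huffman merges, smallest pair first:
combine s2(62), s1(146) → 208
combine s6(167), s3(176) → 343
combine s5(179), s4(196) → 375
combine 208, 343 → 551
combine 375, 551 → 926
The subtree containing s6 is merged 3 times, so code length = 3.

3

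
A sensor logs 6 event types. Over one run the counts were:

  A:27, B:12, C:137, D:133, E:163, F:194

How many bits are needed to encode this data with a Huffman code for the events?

Merge the two smallest weights repeatedly:
merge B(12) and A(27): 39
merge 39 and D(133): 172
merge C(137) and E(163): 300
merge 172 and F(194): 366
merge 300 and 366: 666
Total encoded bits = sum of merged weights = 39 + 172 + 300 + 366 + 666 = 1543.

1543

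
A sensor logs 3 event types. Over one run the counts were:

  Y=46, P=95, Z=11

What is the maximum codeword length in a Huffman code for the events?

Merge the two lowest-weight nodes at each step:
Z(11) + Y(46) → 57
57 + P(95) → 152
The first pair merged (Z, Y) ends up deepest, at depth 2.

2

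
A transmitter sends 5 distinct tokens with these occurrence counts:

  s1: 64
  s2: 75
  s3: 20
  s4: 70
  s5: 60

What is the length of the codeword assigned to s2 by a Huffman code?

Build the tree from the bottom:
merge s3(20) and s5(60): 80
merge s1(64) and s4(70): 134
merge s2(75) and 80: 155
merge 134 and 155: 289
s2's leaf is at depth 2, giving a 2-bit codeword.

2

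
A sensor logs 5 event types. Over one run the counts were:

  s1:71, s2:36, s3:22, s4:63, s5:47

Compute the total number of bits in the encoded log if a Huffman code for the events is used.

Build the Huffman tree bottom-up:
merge s3(22) and s2(36): 58
merge s5(47) and 58: 105
merge s4(63) and s1(71): 134
merge 105 and 134: 239
Total encoded bits = sum of merged weights = 58 + 105 + 134 + 239 = 536.

536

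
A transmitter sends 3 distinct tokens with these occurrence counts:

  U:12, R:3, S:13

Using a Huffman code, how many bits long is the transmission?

Build the Huffman tree bottom-up:
combine R(3), U(12) → 15
combine S(13), 15 → 28
Each symbol's bit-cost is frequency × depth; summing gives 43 bits (equivalently 15 + 28).

43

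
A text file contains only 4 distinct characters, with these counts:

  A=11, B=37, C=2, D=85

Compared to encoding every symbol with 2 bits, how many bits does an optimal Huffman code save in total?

72

Fixed-length: 2 bits × 135 symbols = 270 bits.
Huffman merges:
C(2) + A(11) → 13
13 + B(37) → 50
50 + D(85) → 135
Huffman total = 13 + 50 + 135 = 198 bits.
Saving = 270 − 198 = 72 bits.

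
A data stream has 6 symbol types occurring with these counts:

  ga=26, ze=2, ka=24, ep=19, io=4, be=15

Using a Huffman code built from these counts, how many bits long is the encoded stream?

207

Greedily combine the two least-frequent nodes:
combine ze(2), io(4) → 6
combine 6, be(15) → 21
combine ep(19), 21 → 40
combine ka(24), ga(26) → 50
combine 40, 50 → 90
Total encoded bits = sum of merged weights = 6 + 21 + 40 + 50 + 90 = 207.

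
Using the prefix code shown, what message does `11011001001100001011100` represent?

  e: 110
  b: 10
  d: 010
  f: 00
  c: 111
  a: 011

eedaffbcf

Read left to right; each codeword is recognised as soon as it completes (prefix code):
  110→e | 110→e | 010→d | 011→a | 00→f | 00→f | 10→b | 111→c | 00→f
Decoded message: eedaffbcf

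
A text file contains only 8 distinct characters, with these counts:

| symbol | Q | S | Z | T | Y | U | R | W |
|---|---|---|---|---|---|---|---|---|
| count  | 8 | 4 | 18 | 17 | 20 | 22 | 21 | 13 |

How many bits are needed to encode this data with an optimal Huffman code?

Merge the two smallest weights repeatedly:
S(4) + Q(8) → 12
12 + W(13) → 25
T(17) + Z(18) → 35
Y(20) + R(21) → 41
U(22) + 25 → 47
35 + 41 → 76
47 + 76 → 123
Each symbol's bit-cost is frequency × depth; summing gives 359 bits (equivalently 12 + 25 + 35 + 41 + 47 + 76 + 123).

359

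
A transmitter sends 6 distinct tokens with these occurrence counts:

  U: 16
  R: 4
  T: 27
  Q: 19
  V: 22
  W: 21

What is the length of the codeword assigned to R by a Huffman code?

4

Huffman merges, smallest pair first:
combine R(4), U(16) → 20
combine Q(19), 20 → 39
combine W(21), V(22) → 43
combine T(27), 39 → 66
combine 43, 66 → 109
R's leaf is at depth 4, giving a 4-bit codeword.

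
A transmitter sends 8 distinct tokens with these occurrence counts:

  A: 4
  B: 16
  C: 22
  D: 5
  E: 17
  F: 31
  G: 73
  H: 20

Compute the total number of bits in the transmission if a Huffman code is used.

489

Build the Huffman tree bottom-up:
A(4) + D(5) → 9
9 + B(16) → 25
E(17) + H(20) → 37
C(22) + 25 → 47
F(31) + 37 → 68
47 + 68 → 115
G(73) + 115 → 188
Total encoded bits = sum of merged weights = 9 + 25 + 37 + 47 + 68 + 115 + 188 = 489.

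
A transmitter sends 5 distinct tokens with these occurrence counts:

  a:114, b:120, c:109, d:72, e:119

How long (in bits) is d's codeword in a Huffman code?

3

Huffman merges, smallest pair first:
merge d(72) and c(109): 181
merge a(114) and e(119): 233
merge b(120) and 181: 301
merge 233 and 301: 534
The subtree containing d is merged 3 times, so code length = 3.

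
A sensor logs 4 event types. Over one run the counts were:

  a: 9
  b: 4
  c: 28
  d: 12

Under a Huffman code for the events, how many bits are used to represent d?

Build the tree from the bottom:
combine b(4), a(9) → 13
combine d(12), 13 → 25
combine 25, c(28) → 53
The subtree containing d is merged 2 times, so code length = 2.

2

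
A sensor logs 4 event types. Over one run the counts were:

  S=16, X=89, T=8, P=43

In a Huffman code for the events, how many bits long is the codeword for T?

3

Huffman merges, smallest pair first:
T(8) + S(16) → 24
24 + P(43) → 67
67 + X(89) → 156
T sits 3 levels below the root, so its codeword is 3 bits.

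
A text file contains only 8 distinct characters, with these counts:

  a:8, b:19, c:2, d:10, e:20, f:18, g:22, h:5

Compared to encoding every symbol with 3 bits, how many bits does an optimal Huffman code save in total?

Fixed-length: 3 bits × 104 symbols = 312 bits.
Huffman merges:
merge c(2) and h(5): 7
merge 7 and a(8): 15
merge d(10) and 15: 25
merge f(18) and b(19): 37
merge e(20) and g(22): 42
merge 25 and 37: 62
merge 42 and 62: 104
Huffman total = 7 + 15 + 25 + 37 + 42 + 62 + 104 = 292 bits.
Saving = 312 − 292 = 20 bits.

20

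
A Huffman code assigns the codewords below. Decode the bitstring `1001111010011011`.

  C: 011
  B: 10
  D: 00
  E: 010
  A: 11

Read left to right; each codeword is recognised as soon as it completes (prefix code):
  10→B | 011→C | 11→A | 010→E | 011→C | 011→C
Decoded message: BCAECC

BCAECC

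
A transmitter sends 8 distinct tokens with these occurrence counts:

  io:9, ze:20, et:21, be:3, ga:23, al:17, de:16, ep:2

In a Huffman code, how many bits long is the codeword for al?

3

Huffman merges, smallest pair first:
merge ep(2) and be(3): 5
merge 5 and io(9): 14
merge 14 and de(16): 30
merge al(17) and ze(20): 37
merge et(21) and ga(23): 44
merge 30 and 37: 67
merge 44 and 67: 111
The subtree containing al is merged 3 times, so code length = 3.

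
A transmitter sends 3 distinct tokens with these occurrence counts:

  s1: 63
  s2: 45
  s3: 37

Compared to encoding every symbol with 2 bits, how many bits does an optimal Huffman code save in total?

Fixed-length: 2 bits × 145 symbols = 290 bits.
Huffman merges:
combine s3(37), s2(45) → 82
combine s1(63), 82 → 145
Huffman total = 82 + 145 = 227 bits.
Saving = 290 − 227 = 63 bits.

63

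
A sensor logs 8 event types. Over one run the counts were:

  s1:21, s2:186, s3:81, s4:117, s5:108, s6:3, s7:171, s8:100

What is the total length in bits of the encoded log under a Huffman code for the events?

2133

Merge the two smallest weights repeatedly:
combine s6(3), s1(21) → 24
combine 24, s3(81) → 105
combine s8(100), 105 → 205
combine s5(108), s4(117) → 225
combine s7(171), s2(186) → 357
combine 205, 225 → 430
combine 357, 430 → 787
The encoded length is the sum of every internal node's weight: 24 + 105 + 205 + 225 + 357 + 430 + 787 = 2133 bits.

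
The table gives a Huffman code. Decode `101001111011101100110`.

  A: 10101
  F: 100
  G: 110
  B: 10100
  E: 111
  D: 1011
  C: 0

BEDDCCG

Read left to right; each codeword is recognised as soon as it completes (prefix code):
  10100→B | 111→E | 1011→D | 1011→D | 0→C | 0→C | 110→G
Decoded message: BEDDCCG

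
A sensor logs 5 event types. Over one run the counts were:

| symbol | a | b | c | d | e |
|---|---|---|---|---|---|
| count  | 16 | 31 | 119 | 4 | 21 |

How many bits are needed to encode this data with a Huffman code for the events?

324

Build the Huffman tree bottom-up:
d(4) + a(16) → 20
20 + e(21) → 41
b(31) + 41 → 72
72 + c(119) → 191
Total encoded bits = sum of merged weights = 20 + 41 + 72 + 191 = 324.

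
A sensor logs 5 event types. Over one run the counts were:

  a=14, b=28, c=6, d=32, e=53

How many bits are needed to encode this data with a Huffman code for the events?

281

Build the Huffman tree bottom-up:
c(6) + a(14) → 20
20 + b(28) → 48
d(32) + 48 → 80
e(53) + 80 → 133
Each symbol's bit-cost is frequency × depth; summing gives 281 bits (equivalently 20 + 48 + 80 + 133).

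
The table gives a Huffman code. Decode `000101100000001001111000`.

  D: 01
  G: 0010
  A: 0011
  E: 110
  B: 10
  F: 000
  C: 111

FBEFFBDCF

Read left to right; each codeword is recognised as soon as it completes (prefix code):
  000→F | 10→B | 110→E | 000→F | 000→F | 10→B | 01→D | 111→C | 000→F
Decoded message: FBEFFBDCF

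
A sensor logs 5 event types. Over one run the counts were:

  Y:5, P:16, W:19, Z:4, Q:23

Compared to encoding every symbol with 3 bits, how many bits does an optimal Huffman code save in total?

58

Fixed-length: 3 bits × 67 symbols = 201 bits.
Huffman merges:
Z(4) + Y(5) → 9
9 + P(16) → 25
W(19) + Q(23) → 42
25 + 42 → 67
Huffman total = 9 + 25 + 42 + 67 = 143 bits.
Saving = 201 − 143 = 58 bits.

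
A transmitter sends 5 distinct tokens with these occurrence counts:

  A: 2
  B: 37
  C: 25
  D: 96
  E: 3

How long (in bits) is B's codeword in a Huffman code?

2

Huffman merges, smallest pair first:
combine A(2), E(3) → 5
combine 5, C(25) → 30
combine 30, B(37) → 67
combine 67, D(96) → 163
The subtree containing B is merged 2 times, so code length = 2.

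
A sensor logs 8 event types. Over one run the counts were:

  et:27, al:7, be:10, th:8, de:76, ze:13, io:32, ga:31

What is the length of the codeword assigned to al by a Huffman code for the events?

Huffman merges, smallest pair first:
merge al(7) and th(8): 15
merge be(10) and ze(13): 23
merge 15 and 23: 38
merge et(27) and ga(31): 58
merge io(32) and 38: 70
merge 58 and 70: 128
merge de(76) and 128: 204
al sits 5 levels below the root, so its codeword is 5 bits.

5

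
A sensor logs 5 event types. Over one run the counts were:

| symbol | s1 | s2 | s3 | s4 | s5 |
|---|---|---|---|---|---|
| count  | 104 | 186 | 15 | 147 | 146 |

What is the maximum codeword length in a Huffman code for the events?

Merge the two lowest-weight nodes at each step:
s3(15) + s1(104) → 119
119 + s5(146) → 265
s4(147) + s2(186) → 333
265 + 333 → 598
The rarest symbols sit at the bottom; the longest codeword is 3 bits.

3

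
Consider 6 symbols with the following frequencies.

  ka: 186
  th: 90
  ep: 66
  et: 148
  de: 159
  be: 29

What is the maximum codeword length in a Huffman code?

Merge the two lowest-weight nodes at each step:
combine be(29), ep(66) → 95
combine th(90), 95 → 185
combine et(148), de(159) → 307
combine 185, ka(186) → 371
combine 307, 371 → 678
The first pair merged (be, ep) ends up deepest, at depth 4.

4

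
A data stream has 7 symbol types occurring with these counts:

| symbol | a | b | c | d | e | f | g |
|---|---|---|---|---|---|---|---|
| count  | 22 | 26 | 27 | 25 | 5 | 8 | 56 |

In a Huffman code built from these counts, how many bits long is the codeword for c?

2

Huffman merges, smallest pair first:
combine e(5), f(8) → 13
combine 13, a(22) → 35
combine d(25), b(26) → 51
combine c(27), 35 → 62
combine 51, g(56) → 107
combine 62, 107 → 169
The subtree containing c is merged 2 times, so code length = 2.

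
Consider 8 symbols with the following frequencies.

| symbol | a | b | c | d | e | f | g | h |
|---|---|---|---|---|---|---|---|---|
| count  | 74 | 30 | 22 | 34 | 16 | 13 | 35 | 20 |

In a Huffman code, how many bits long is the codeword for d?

3

Build the tree from the bottom:
merge f(13) and e(16): 29
merge h(20) and c(22): 42
merge 29 and b(30): 59
merge d(34) and g(35): 69
merge 42 and 59: 101
merge 69 and a(74): 143
merge 101 and 143: 244
d sits 3 levels below the root, so its codeword is 3 bits.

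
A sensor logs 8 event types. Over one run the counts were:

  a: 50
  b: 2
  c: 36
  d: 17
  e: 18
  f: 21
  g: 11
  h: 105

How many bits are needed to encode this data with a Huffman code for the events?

Greedily combine the two least-frequent nodes:
merge b(2) and g(11): 13
merge 13 and d(17): 30
merge e(18) and f(21): 39
merge 30 and c(36): 66
merge 39 and a(50): 89
merge 66 and 89: 155
merge h(105) and 155: 260
Each symbol's bit-cost is frequency × depth; summing gives 652 bits (equivalently 13 + 30 + 39 + 66 + 89 + 155 + 260).

652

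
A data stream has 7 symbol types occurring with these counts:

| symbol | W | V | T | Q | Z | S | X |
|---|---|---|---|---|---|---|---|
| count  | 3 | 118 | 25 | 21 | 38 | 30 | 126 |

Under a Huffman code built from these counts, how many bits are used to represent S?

Repeatedly merge the two smallest:
combine W(3), Q(21) → 24
combine 24, T(25) → 49
combine S(30), Z(38) → 68
combine 49, 68 → 117
combine 117, V(118) → 235
combine X(126), 235 → 361
The subtree containing S is merged 4 times, so code length = 4.

4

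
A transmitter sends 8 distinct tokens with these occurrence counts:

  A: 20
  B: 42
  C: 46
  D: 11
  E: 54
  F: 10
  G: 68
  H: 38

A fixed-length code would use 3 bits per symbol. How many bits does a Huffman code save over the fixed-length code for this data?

Fixed-length: 3 bits × 289 symbols = 867 bits.
Huffman merges:
F(10) + D(11) → 21
A(20) + 21 → 41
H(38) + 41 → 79
B(42) + C(46) → 88
E(54) + G(68) → 122
79 + 88 → 167
122 + 167 → 289
Huffman total = 21 + 41 + 79 + 88 + 122 + 167 + 289 = 807 bits.
Saving = 867 − 807 = 60 bits.

60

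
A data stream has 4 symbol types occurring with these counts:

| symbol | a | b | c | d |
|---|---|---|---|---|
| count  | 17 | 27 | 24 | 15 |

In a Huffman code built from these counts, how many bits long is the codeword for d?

Repeatedly merge the two smallest:
merge d(15) and a(17): 32
merge c(24) and b(27): 51
merge 32 and 51: 83
d sits 2 levels below the root, so its codeword is 2 bits.

2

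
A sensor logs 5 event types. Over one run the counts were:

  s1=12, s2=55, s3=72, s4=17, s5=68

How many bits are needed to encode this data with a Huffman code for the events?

477

Build the Huffman tree bottom-up:
merge s1(12) and s4(17): 29
merge 29 and s2(55): 84
merge s5(68) and s3(72): 140
merge 84 and 140: 224
Total encoded bits = sum of merged weights = 29 + 84 + 140 + 224 = 477.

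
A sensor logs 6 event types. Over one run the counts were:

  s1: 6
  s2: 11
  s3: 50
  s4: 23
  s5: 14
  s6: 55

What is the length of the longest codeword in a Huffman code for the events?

Merge the two lowest-weight nodes at each step:
merge s1(6) and s2(11): 17
merge s5(14) and 17: 31
merge s4(23) and 31: 54
merge s3(50) and 54: 104
merge s6(55) and 104: 159
Maximum depth reached is 5.

5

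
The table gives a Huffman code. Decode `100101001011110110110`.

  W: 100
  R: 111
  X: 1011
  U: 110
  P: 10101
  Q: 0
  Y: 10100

Read left to right; each codeword is recognised as soon as it completes (prefix code):
  100→W | 10100→Y | 1011→X | 110→U | 110→U | 110→U
Decoded message: WYXUUU

WYXUUU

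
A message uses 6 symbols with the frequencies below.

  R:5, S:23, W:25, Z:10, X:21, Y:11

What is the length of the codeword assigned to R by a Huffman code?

Repeatedly merge the two smallest:
R(5) + Z(10) → 15
Y(11) + 15 → 26
X(21) + S(23) → 44
W(25) + 26 → 51
44 + 51 → 95
R's leaf is at depth 4, giving a 4-bit codeword.

4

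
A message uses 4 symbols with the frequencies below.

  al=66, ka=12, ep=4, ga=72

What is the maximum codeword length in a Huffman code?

Merge the two lowest-weight nodes at each step:
combine ep(4), ka(12) → 16
combine 16, al(66) → 82
combine ga(72), 82 → 154
Maximum depth reached is 3.

3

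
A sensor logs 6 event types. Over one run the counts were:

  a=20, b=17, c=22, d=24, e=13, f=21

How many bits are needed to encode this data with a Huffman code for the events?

305

Greedily combine the two least-frequent nodes:
combine e(13), b(17) → 30
combine a(20), f(21) → 41
combine c(22), d(24) → 46
combine 30, 41 → 71
combine 46, 71 → 117
Total encoded bits = sum of merged weights = 30 + 41 + 46 + 71 + 117 = 305.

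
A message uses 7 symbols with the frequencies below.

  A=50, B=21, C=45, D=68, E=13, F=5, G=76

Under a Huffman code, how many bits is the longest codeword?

5

Merge the two lowest-weight nodes at each step:
combine F(5), E(13) → 18
combine 18, B(21) → 39
combine 39, C(45) → 84
combine A(50), D(68) → 118
combine G(76), 84 → 160
combine 118, 160 → 278
Maximum depth reached is 5.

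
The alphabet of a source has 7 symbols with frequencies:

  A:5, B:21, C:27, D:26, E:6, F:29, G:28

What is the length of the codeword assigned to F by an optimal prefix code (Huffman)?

Huffman merges, smallest pair first:
A(5) + E(6) → 11
11 + B(21) → 32
D(26) + C(27) → 53
G(28) + F(29) → 57
32 + 53 → 85
57 + 85 → 142
F sits 2 levels below the root, so its codeword is 2 bits.

2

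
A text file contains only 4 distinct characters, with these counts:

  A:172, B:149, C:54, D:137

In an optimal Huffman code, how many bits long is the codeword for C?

Build the tree from the bottom:
C(54) + D(137) → 191
B(149) + A(172) → 321
191 + 321 → 512
C sits 2 levels below the root, so its codeword is 2 bits.

2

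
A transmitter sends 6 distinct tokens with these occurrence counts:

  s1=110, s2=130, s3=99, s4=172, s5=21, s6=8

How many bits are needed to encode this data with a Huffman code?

1237

Greedily combine the two least-frequent nodes:
merge s6(8) and s5(21): 29
merge 29 and s3(99): 128
merge s1(110) and 128: 238
merge s2(130) and s4(172): 302
merge 238 and 302: 540
Each symbol's bit-cost is frequency × depth; summing gives 1237 bits (equivalently 29 + 128 + 238 + 302 + 540).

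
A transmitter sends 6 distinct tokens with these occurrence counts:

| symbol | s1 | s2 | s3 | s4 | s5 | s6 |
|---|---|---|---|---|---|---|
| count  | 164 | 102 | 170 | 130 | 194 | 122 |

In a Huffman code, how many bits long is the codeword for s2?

3

Repeatedly merge the two smallest:
merge s2(102) and s6(122): 224
merge s4(130) and s1(164): 294
merge s3(170) and s5(194): 364
merge 224 and 294: 518
merge 364 and 518: 882
The subtree containing s2 is merged 3 times, so code length = 3.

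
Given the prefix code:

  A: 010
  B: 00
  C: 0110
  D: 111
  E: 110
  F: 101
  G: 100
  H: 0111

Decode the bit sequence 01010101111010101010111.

AFHFAFH

Read left to right; each codeword is recognised as soon as it completes (prefix code):
  010→A | 101→F | 0111→H | 101→F | 010→A | 101→F | 0111→H
Decoded message: AFHFAFH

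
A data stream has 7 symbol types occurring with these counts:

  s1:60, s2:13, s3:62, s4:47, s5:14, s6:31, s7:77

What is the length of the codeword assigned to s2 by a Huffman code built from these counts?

Build the tree from the bottom:
s2(13) + s5(14) → 27
27 + s6(31) → 58
s4(47) + 58 → 105
s1(60) + s3(62) → 122
s7(77) + 105 → 182
122 + 182 → 304
s2 sits 5 levels below the root, so its codeword is 5 bits.

5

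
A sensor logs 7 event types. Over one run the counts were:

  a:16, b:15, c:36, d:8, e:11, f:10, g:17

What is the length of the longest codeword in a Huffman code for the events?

3

Merge the two lowest-weight nodes at each step:
d(8) + f(10) → 18
e(11) + b(15) → 26
a(16) + g(17) → 33
18 + 26 → 44
33 + c(36) → 69
44 + 69 → 113
The first pair merged (d, f) ends up deepest, at depth 3.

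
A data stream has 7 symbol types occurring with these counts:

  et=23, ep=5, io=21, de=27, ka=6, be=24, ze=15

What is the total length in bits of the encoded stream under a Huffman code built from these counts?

323

Build the Huffman tree bottom-up:
combine ep(5), ka(6) → 11
combine 11, ze(15) → 26
combine io(21), et(23) → 44
combine be(24), 26 → 50
combine de(27), 44 → 71
combine 50, 71 → 121
Each symbol's bit-cost is frequency × depth; summing gives 323 bits (equivalently 11 + 26 + 44 + 50 + 71 + 121).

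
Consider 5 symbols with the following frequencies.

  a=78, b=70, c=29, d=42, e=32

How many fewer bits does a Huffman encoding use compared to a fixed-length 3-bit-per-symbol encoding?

190

Fixed-length: 3 bits × 251 symbols = 753 bits.
Huffman merges:
c(29) + e(32) → 61
d(42) + 61 → 103
b(70) + a(78) → 148
103 + 148 → 251
Huffman total = 61 + 103 + 148 + 251 = 563 bits.
Saving = 753 − 563 = 190 bits.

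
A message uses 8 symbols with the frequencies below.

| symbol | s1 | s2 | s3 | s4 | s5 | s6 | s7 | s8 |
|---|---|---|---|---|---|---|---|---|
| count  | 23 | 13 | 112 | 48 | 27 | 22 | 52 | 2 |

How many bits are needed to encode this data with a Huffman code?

Greedily combine the two least-frequent nodes:
combine s8(2), s2(13) → 15
combine 15, s6(22) → 37
combine s1(23), s5(27) → 50
combine 37, s4(48) → 85
combine 50, s7(52) → 102
combine 85, 102 → 187
combine s3(112), 187 → 299
The encoded length is the sum of every internal node's weight: 15 + 37 + 50 + 85 + 102 + 187 + 299 = 775 bits.

775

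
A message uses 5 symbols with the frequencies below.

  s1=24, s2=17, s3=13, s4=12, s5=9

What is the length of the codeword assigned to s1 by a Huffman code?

Repeatedly merge the two smallest:
combine s5(9), s4(12) → 21
combine s3(13), s2(17) → 30
combine 21, s1(24) → 45
combine 30, 45 → 75
The subtree containing s1 is merged 2 times, so code length = 2.

2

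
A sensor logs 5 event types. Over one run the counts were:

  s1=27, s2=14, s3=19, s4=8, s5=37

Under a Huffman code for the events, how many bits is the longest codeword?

Merge the two lowest-weight nodes at each step:
combine s4(8), s2(14) → 22
combine s3(19), 22 → 41
combine s1(27), s5(37) → 64
combine 41, 64 → 105
The first pair merged (s4, s2) ends up deepest, at depth 3.

3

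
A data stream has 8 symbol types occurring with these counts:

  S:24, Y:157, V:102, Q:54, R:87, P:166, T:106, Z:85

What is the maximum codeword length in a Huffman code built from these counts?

4

Merge the two lowest-weight nodes at each step:
merge S(24) and Q(54): 78
merge 78 and Z(85): 163
merge R(87) and V(102): 189
merge T(106) and Y(157): 263
merge 163 and P(166): 329
merge 189 and 263: 452
merge 329 and 452: 781
The first pair merged (S, Q) ends up deepest, at depth 4.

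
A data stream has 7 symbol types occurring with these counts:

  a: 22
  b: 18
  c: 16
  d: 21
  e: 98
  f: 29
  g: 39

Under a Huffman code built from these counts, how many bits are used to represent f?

Repeatedly merge the two smallest:
c(16) + b(18) → 34
d(21) + a(22) → 43
f(29) + 34 → 63
g(39) + 43 → 82
63 + 82 → 145
e(98) + 145 → 243
f sits 3 levels below the root, so its codeword is 3 bits.

3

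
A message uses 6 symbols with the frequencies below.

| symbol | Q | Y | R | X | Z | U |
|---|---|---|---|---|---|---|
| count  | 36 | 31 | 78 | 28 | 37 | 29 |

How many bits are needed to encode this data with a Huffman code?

Greedily combine the two least-frequent nodes:
X(28) + U(29) → 57
Y(31) + Q(36) → 67
Z(37) + 57 → 94
67 + R(78) → 145
94 + 145 → 239
The encoded length is the sum of every internal node's weight: 57 + 67 + 94 + 145 + 239 = 602 bits.

602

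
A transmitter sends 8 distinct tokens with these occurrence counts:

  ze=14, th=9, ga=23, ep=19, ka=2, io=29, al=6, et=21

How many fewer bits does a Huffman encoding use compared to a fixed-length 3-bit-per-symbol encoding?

Fixed-length: 3 bits × 123 symbols = 369 bits.
Huffman merges:
ka(2) + al(6) → 8
8 + th(9) → 17
ze(14) + 17 → 31
ep(19) + et(21) → 40
ga(23) + io(29) → 52
31 + 40 → 71
52 + 71 → 123
Huffman total = 8 + 17 + 31 + 40 + 52 + 71 + 123 = 342 bits.
Saving = 369 − 342 = 27 bits.

27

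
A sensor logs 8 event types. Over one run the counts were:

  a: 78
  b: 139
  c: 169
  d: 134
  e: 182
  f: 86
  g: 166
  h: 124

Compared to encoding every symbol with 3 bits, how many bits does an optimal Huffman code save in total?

18

Fixed-length: 3 bits × 1078 symbols = 3234 bits.
Huffman merges:
merge a(78) and f(86): 164
merge h(124) and d(134): 258
merge b(139) and 164: 303
merge g(166) and c(169): 335
merge e(182) and 258: 440
merge 303 and 335: 638
merge 440 and 638: 1078
Huffman total = 164 + 258 + 303 + 335 + 440 + 638 + 1078 = 3216 bits.
Saving = 3234 − 3216 = 18 bits.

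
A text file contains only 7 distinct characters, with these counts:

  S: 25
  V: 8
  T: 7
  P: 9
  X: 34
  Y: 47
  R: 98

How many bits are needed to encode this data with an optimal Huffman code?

527

Greedily combine the two least-frequent nodes:
combine T(7), V(8) → 15
combine P(9), 15 → 24
combine 24, S(25) → 49
combine X(34), Y(47) → 81
combine 49, 81 → 130
combine R(98), 130 → 228
The encoded length is the sum of every internal node's weight: 15 + 24 + 49 + 81 + 130 + 228 = 527 bits.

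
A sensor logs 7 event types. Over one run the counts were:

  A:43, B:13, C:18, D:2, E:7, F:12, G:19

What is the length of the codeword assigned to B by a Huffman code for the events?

3

Repeatedly merge the two smallest:
merge D(2) and E(7): 9
merge 9 and F(12): 21
merge B(13) and C(18): 31
merge G(19) and 21: 40
merge 31 and 40: 71
merge A(43) and 71: 114
B sits 3 levels below the root, so its codeword is 3 bits.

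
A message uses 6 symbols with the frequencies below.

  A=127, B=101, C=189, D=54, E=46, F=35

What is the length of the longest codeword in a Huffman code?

Merge the two lowest-weight nodes at each step:
combine F(35), E(46) → 81
combine D(54), 81 → 135
combine B(101), A(127) → 228
combine 135, C(189) → 324
combine 228, 324 → 552
Maximum depth reached is 4.

4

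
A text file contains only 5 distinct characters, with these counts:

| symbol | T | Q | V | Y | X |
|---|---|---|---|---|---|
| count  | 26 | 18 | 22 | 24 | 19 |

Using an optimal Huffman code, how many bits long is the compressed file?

255

Build the Huffman tree bottom-up:
merge Q(18) and X(19): 37
merge V(22) and Y(24): 46
merge T(26) and 37: 63
merge 46 and 63: 109
Total encoded bits = sum of merged weights = 37 + 46 + 63 + 109 = 255.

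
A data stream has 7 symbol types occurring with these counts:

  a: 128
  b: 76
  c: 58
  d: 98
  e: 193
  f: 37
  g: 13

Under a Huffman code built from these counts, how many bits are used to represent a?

Huffman merges, smallest pair first:
combine g(13), f(37) → 50
combine 50, c(58) → 108
combine b(76), d(98) → 174
combine 108, a(128) → 236
combine 174, e(193) → 367
combine 236, 367 → 603
a sits 2 levels below the root, so its codeword is 2 bits.

2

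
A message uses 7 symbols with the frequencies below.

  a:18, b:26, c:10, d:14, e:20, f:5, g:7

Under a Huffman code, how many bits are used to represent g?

Repeatedly merge the two smallest:
merge f(5) and g(7): 12
merge c(10) and 12: 22
merge d(14) and a(18): 32
merge e(20) and 22: 42
merge b(26) and 32: 58
merge 42 and 58: 100
g sits 4 levels below the root, so its codeword is 4 bits.

4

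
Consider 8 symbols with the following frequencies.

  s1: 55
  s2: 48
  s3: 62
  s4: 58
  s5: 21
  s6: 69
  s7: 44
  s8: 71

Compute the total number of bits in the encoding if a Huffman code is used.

1278

Build the Huffman tree bottom-up:
merge s5(21) and s7(44): 65
merge s2(48) and s1(55): 103
merge s4(58) and s3(62): 120
merge 65 and s6(69): 134
merge s8(71) and 103: 174
merge 120 and 134: 254
merge 174 and 254: 428
Total encoded bits = sum of merged weights = 65 + 103 + 120 + 134 + 174 + 254 + 428 = 1278.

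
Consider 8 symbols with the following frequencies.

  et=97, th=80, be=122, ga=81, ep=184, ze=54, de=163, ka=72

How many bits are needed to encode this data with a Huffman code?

Merge the two smallest weights repeatedly:
combine ze(54), ka(72) → 126
combine th(80), ga(81) → 161
combine et(97), be(122) → 219
combine 126, 161 → 287
combine de(163), ep(184) → 347
combine 219, 287 → 506
combine 347, 506 → 853
Each symbol's bit-cost is frequency × depth; summing gives 2499 bits (equivalently 126 + 161 + 219 + 287 + 347 + 506 + 853).

2499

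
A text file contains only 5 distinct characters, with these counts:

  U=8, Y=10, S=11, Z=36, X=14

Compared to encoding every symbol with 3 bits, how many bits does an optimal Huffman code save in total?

Fixed-length: 3 bits × 79 symbols = 237 bits.
Huffman merges:
combine U(8), Y(10) → 18
combine S(11), X(14) → 25
combine 18, 25 → 43
combine Z(36), 43 → 79
Huffman total = 18 + 25 + 43 + 79 = 165 bits.
Saving = 237 − 165 = 72 bits.

72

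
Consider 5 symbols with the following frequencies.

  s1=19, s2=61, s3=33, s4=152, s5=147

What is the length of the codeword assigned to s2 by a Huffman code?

3

Huffman merges, smallest pair first:
s1(19) + s3(33) → 52
52 + s2(61) → 113
113 + s5(147) → 260
s4(152) + 260 → 412
s2's leaf is at depth 3, giving a 3-bit codeword.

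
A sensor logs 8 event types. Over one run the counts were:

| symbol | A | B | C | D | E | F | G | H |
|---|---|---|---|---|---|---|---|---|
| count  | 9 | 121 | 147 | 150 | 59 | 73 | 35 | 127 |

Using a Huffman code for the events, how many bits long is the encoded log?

Merge the two smallest weights repeatedly:
A(9) + G(35) → 44
44 + E(59) → 103
F(73) + 103 → 176
B(121) + H(127) → 248
C(147) + D(150) → 297
176 + 248 → 424
297 + 424 → 721
Total encoded bits = sum of merged weights = 44 + 103 + 176 + 248 + 297 + 424 + 721 = 2013.

2013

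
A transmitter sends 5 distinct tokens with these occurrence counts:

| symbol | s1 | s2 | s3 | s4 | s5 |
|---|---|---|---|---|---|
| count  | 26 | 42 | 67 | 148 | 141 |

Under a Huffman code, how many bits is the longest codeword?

4

Merge the two lowest-weight nodes at each step:
merge s1(26) and s2(42): 68
merge s3(67) and 68: 135
merge 135 and s5(141): 276
merge s4(148) and 276: 424
The rarest symbols sit at the bottom; the longest codeword is 4 bits.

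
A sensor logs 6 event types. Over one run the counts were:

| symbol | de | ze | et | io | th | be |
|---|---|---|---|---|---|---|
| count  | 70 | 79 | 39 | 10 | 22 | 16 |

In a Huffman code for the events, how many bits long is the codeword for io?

Build the tree from the bottom:
combine io(10), be(16) → 26
combine th(22), 26 → 48
combine et(39), 48 → 87
combine de(70), ze(79) → 149
combine 87, 149 → 236
io's leaf is at depth 4, giving a 4-bit codeword.

4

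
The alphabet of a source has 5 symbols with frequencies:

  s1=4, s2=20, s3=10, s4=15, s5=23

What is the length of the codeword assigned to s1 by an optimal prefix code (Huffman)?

3

Build the tree from the bottom:
combine s1(4), s3(10) → 14
combine 14, s4(15) → 29
combine s2(20), s5(23) → 43
combine 29, 43 → 72
s1 sits 3 levels below the root, so its codeword is 3 bits.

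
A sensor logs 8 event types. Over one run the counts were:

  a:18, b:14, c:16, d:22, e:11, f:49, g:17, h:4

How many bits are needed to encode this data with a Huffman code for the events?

419

Merge the two smallest weights repeatedly:
merge h(4) and e(11): 15
merge b(14) and 15: 29
merge c(16) and g(17): 33
merge a(18) and d(22): 40
merge 29 and 33: 62
merge 40 and f(49): 89
merge 62 and 89: 151
Each symbol's bit-cost is frequency × depth; summing gives 419 bits (equivalently 15 + 29 + 33 + 40 + 62 + 89 + 151).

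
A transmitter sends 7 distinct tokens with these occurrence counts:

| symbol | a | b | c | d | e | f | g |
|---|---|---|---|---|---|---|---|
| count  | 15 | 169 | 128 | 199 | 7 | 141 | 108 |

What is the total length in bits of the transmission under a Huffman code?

Merge the two smallest weights repeatedly:
e(7) + a(15) → 22
22 + g(108) → 130
c(128) + 130 → 258
f(141) + b(169) → 310
d(199) + 258 → 457
310 + 457 → 767
Each symbol's bit-cost is frequency × depth; summing gives 1944 bits (equivalently 22 + 130 + 258 + 310 + 457 + 767).

1944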